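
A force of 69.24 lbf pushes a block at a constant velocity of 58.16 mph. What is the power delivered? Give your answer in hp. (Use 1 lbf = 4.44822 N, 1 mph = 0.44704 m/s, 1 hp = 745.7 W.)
Convert to SI: F = 307.995 N, v = 25.9998 m/s
P = Fv = (307.995)(25.9998) = 8007.82 W = 10.74 hp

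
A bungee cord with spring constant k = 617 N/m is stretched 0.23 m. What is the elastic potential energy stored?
PE = ½kx² = ½(617)(0.23)² = 16.32 J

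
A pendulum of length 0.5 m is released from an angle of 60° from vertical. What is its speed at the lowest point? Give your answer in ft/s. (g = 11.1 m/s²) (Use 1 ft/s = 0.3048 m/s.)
h = L(1 − cosθ) = 0.5(1 − cos60°) = 0.25 m
v = √(2gh) = √(2·11.1·0.25) = 2.35584 m/s = 7.729 ft/s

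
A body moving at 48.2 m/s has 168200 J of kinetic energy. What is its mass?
m = 2·KE/v² = 2·168200/(48.2)² = 144.8 kg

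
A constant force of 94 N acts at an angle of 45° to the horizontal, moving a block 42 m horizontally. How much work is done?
W = F·d·cosθ = (94)(42)cos(45°) = 2792 J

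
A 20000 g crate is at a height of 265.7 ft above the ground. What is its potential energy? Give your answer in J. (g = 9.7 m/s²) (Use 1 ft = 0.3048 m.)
Convert to SI: m = 20.0 kg, h = 80.9854 m
PE = mgh = (20.0)(9.7)(80.9854) = 15710 J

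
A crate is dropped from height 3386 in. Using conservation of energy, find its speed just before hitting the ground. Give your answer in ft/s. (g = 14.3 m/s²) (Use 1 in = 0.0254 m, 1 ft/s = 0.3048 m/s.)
Convert to SI: h = 86.0044 m
mgh = ½mv² ⇒ v = √(2gh) = √(2·14.3·86.0044) = 49.5956 m/s = 162.7 ft/s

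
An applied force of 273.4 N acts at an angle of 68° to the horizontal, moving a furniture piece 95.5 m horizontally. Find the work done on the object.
W = F·d·cosθ = (273.4)(95.5)cos(68°) = 9781 J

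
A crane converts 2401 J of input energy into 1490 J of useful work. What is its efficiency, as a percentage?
η = W_out/W_in = 1490/2401 = 62.06%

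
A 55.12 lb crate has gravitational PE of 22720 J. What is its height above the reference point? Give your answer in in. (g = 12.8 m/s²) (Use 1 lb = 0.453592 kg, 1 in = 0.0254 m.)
Convert to SI: m = 25.002 kg, PE = 22720.0 J
h = PE/(mg) = 22720.0/(25.002·12.8) = 70.9943 m = 2795 in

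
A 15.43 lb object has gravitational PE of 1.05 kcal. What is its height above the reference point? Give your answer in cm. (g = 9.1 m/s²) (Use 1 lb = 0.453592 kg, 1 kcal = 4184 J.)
Convert to SI: m = 6.99892 kg, PE = 4393.2 J
h = PE/(mg) = 4393.2/(6.99892·9.1) = 68.9776 m = 6898 cm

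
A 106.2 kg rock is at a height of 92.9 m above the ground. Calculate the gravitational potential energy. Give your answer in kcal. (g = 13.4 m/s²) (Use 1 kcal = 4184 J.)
PE = mgh = (106.2)(13.4)(92.9) = 132204 J = 31.6 kcal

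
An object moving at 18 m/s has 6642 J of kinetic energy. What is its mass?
m = 2·KE/v² = 2·6642/(18)² = 41.0 kg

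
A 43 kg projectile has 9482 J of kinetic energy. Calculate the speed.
v = √(2·KE/m) = √(2·9482/43) = 21.0 m/s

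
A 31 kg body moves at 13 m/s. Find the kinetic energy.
KE = ½mv² = ½(31)(13)² = 2619.5 J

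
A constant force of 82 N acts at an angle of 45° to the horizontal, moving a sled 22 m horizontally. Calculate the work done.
W = F·d·cosθ = (82)(22)cos(45°) = 1276 J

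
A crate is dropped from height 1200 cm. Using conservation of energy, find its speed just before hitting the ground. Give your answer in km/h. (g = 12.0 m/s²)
Convert to SI: h = 12.0 m
mgh = ½mv² ⇒ v = √(2gh) = √(2·12.0·12.0) = 16.9706 m/s = 61.09 km/h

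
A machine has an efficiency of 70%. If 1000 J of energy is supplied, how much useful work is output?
W_out = η·W_in = 0.7·1000 = 700.0 J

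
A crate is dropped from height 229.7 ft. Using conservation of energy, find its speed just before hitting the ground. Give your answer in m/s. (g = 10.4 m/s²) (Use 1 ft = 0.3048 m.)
Convert to SI: h = 70.0126 m
mgh = ½mv² ⇒ v = √(2gh) = √(2·10.4·70.0126) = 38.16 m/s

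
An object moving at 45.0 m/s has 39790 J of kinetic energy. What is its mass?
m = 2·KE/v² = 2·39790/(45.0)² = 39.3 kg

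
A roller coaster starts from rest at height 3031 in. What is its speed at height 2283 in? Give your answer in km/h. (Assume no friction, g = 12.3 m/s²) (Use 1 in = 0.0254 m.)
Convert to SI: h₁−h₂ = 18.9992 m
mgh₁ = mgh₂ + ½mv² ⇒ v = √(2g(h₁−h₂)) = √(2·12.3·18.9992) = 21.619 m/s = 77.83 km/h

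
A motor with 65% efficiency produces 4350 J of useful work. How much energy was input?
W_in = W_out/η = 4350/0.65 = 6692 J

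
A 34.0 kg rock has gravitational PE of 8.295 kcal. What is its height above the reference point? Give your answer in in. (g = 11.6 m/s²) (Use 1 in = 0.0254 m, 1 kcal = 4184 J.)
Convert to SI: m = 34.0 kg, PE = 34706.3 J
h = PE/(mg) = 34706.3/(34.0·11.6) = 87.9977 m = 3464 in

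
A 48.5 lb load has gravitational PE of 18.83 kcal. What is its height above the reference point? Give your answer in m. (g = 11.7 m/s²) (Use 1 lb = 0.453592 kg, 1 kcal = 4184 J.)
Convert to SI: m = 21.9992 kg, PE = 78784.7 J
h = PE/(mg) = 78784.7/(21.9992·11.7) = 306.1 m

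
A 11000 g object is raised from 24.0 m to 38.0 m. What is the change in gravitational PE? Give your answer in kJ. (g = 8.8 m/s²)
Convert to SI: m = 11.0 kg, Δh = 14.0 m
ΔPE = mgΔh = (11.0)(8.8)(14.0) = 1355.2 J = 1.355 kJ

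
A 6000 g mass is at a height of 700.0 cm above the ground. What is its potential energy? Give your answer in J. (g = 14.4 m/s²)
Convert to SI: m = 6.0 kg, h = 7.0 m
PE = mgh = (6.0)(14.4)(7.0) = 604.8 J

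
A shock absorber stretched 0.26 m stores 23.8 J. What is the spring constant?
k = 2·PE/x² = 2·23.8/(0.26)² = 704.1 N/m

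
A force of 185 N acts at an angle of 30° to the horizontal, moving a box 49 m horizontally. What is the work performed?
W = F·d·cosθ = (185)(49)cos(30°) = 7851 J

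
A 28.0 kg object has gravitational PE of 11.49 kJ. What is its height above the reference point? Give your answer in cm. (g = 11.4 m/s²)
Convert to SI: m = 28.0 kg, PE = 11490.0 J
h = PE/(mg) = 11490.0/(28.0·11.4) = 35.9962 m = 3600 cm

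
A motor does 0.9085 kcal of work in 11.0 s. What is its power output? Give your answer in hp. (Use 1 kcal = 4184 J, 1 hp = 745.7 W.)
Convert to SI: W = 3801.16 J, t = 11.0 s
P = W/t = 3801.16/11.0 = 345.56 W = 0.4634 hp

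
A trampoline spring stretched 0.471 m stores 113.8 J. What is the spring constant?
k = 2·PE/x² = 2·113.8/(0.471)² = 1026 N/m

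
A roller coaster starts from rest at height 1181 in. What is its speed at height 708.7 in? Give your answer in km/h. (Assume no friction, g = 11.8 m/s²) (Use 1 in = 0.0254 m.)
Convert to SI: h₁−h₂ = 11.9964 m
mgh₁ = mgh₂ + ½mv² ⇒ v = √(2g(h₁−h₂)) = √(2·11.8·11.9964) = 16.826 m/s = 60.57 km/h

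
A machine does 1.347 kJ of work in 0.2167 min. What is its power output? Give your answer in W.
Convert to SI: W = 1347.0 J, t = 13.002 s
P = W/t = 1347.0/13.002 = 103.6 W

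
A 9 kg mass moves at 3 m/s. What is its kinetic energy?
KE = ½mv² = ½(9)(3)² = 40.5 J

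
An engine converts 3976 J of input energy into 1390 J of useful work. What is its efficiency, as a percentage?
η = W_out/W_in = 1390/3976 = 34.96%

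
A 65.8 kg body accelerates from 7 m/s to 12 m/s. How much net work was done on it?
W = ΔKE = ½m(v₂² − v₁²) = ½(65.8)(12² − 7²) = 3125.5 J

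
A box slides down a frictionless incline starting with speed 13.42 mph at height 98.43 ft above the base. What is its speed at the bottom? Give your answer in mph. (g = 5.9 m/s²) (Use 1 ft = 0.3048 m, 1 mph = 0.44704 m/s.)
Convert to SI: v₀ = 5.99928 m/s, h = 30.0015 m
½mv₀² + mgh = ½mv² ⇒ v = √(v₀² + 2gh) = √(5.99928² + 2·5.9·30.0015) = 19.7486 m/s = 44.18 mph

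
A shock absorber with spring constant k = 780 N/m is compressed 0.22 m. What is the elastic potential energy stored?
PE = ½kx² = ½(780)(0.22)² = 18.88 J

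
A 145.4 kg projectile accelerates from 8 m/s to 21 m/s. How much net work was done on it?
W = ΔKE = ½m(v₂² − v₁²) = ½(145.4)(21² − 8²) = 27407.9 J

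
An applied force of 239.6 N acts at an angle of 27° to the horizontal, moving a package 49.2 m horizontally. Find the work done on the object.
W = F·d·cosθ = (239.6)(49.2)cos(27°) = 10500 J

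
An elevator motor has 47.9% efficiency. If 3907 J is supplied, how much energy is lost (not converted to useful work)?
W_lost = W_in(1 − η) = 3907·(1 − 0.479) = 2036 J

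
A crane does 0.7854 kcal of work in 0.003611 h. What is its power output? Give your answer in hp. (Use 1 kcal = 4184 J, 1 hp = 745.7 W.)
Convert to SI: W = 3286.11 J, t = 12.9996 s
P = W/t = 3286.11/12.9996 = 252.786 W = 0.339 hp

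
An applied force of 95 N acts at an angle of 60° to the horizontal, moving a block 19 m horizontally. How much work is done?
W = F·d·cosθ = (95)(19)cos(60°) = 902.5 J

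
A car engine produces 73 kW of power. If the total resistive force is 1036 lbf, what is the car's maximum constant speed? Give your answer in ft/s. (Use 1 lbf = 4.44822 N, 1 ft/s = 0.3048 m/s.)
Convert to SI: F = 4608.36 N
P = Fv ⇒ v = P/F = 73000 W/4608.36 N = 15.8408 m/s = 51.97 ft/s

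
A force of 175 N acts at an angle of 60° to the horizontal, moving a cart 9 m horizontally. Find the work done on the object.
W = F·d·cosθ = (175)(9)cos(60°) = 787.5 J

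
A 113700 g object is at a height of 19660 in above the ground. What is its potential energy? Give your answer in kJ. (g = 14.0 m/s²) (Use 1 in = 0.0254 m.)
Convert to SI: m = 113.7 kg, h = 499.364 m
PE = mgh = (113.7)(14.0)(499.364) = 794888 J = 794.9 kJ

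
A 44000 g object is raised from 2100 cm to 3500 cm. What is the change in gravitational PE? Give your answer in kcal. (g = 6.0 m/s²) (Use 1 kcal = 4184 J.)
Convert to SI: m = 44.0 kg, Δh = 14.0 m
ΔPE = mgΔh = (44.0)(6.0)(14.0) = 3696.0 J = 0.8834 kcal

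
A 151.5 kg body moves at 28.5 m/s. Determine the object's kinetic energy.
KE = ½mv² = ½(151.5)(28.5)² = 61530 J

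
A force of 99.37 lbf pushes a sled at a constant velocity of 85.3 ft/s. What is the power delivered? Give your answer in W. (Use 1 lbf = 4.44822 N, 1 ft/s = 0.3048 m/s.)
Convert to SI: F = 442.02 N, v = 25.9994 m/s
P = Fv = (442.02)(25.9994) = 11490 W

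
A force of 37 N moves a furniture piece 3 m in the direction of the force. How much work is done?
W = F·d = (37)(3) = 111.0 J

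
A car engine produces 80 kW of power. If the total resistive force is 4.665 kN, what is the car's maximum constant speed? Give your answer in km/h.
Convert to SI: F = 4665.0 N
P = Fv ⇒ v = P/F = 80000 W/4665.0 N = 17.149 m/s = 61.74 km/h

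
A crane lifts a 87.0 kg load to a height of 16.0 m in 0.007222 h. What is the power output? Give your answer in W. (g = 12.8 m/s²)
Convert to SI: m = 87.0 kg, h = 16.0 m, t = 25.9992 s
P = mgh/t = (87.0)(12.8)(16.0)/25.9992 = 685.3 W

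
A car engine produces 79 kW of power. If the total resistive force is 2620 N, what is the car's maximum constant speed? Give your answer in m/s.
P = Fv ⇒ v = P/F = 79000 W/2620.0 N = 30.15 m/s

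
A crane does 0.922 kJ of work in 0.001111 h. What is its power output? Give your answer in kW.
Convert to SI: W = 922.0 J, t = 3.9996 s
P = W/t = 922.0/3.9996 = 230.523 W = 0.2305 kW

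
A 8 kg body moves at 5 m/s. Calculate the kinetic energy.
KE = ½mv² = ½(8)(5)² = 100.0 J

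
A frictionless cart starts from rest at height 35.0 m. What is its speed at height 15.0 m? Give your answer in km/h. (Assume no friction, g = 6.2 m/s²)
mgh₁ = mgh₂ + ½mv² ⇒ v = √(2g(h₁−h₂)) = √(2·6.2·20.0) = 15.748 m/s = 56.69 km/h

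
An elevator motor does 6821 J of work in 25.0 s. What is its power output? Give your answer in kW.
P = W/t = 6821.0/25.0 = 272.84 W = 0.2728 kW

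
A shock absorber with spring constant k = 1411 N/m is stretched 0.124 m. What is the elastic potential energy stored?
PE = ½kx² = ½(1411)(0.124)² = 10.85 J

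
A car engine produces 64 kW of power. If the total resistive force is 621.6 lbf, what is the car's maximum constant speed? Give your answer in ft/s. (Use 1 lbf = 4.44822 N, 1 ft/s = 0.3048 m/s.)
Convert to SI: F = 2765.01 N
P = Fv ⇒ v = P/F = 64000 W/2765.01 N = 23.1464 m/s = 75.94 ft/s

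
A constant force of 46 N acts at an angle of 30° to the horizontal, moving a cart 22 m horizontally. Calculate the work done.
W = F·d·cosθ = (46)(22)cos(30°) = 876.4 J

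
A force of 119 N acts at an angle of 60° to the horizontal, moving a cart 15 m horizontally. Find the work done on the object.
W = F·d·cosθ = (119)(15)cos(60°) = 892.5 J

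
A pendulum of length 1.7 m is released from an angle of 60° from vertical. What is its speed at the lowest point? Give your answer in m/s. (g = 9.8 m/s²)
h = L(1 − cosθ) = 1.7(1 − cos60°) = 0.85 m
v = √(2gh) = √(2·9.8·0.85) = 4.082 m/s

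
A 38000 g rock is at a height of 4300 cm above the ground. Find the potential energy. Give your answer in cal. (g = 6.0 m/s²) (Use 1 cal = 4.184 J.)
Convert to SI: m = 38.0 kg, h = 43.0 m
PE = mgh = (38.0)(6.0)(43.0) = 9804.0 J = 2343 cal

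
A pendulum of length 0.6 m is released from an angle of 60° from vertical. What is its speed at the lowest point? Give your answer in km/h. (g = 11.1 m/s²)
h = L(1 − cosθ) = 0.6(1 − cos60°) = 0.3 m
v = √(2gh) = √(2·11.1·0.3) = 2.5807 m/s = 9.291 km/h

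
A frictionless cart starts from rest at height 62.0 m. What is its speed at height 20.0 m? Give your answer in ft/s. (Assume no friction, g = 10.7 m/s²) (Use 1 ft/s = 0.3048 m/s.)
mgh₁ = mgh₂ + ½mv² ⇒ v = √(2g(h₁−h₂)) = √(2·10.7·42.0) = 29.98 m/s = 98.36 ft/s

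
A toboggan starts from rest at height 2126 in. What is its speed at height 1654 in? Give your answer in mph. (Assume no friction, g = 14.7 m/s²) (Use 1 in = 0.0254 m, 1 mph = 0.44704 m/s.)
Convert to SI: h₁−h₂ = 11.9888 m
mgh₁ = mgh₂ + ½mv² ⇒ v = √(2g(h₁−h₂)) = √(2·14.7·11.9888) = 18.7742 m/s = 42.0 mph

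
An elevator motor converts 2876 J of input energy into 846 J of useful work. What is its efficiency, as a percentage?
η = W_out/W_in = 846/2876 = 29.42%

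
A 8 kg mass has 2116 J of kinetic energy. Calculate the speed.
v = √(2·KE/m) = √(2·2116/8) = 23.0 m/s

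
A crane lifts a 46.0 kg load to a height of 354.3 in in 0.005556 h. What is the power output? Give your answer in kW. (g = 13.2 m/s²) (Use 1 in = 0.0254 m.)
Convert to SI: m = 46.0 kg, h = 8.99922 m, t = 20.0016 s
P = mgh/t = (46.0)(13.2)(8.99922)/20.0016 = 273.194 W = 0.2732 kW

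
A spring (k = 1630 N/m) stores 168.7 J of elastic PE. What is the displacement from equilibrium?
x = √(2·PE/k) = √(2·168.7/1630) = 0.455 m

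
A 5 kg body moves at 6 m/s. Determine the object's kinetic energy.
KE = ½mv² = ½(5)(6)² = 90.0 J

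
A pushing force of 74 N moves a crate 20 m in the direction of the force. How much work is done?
W = F·d = (74)(20) = 1480 J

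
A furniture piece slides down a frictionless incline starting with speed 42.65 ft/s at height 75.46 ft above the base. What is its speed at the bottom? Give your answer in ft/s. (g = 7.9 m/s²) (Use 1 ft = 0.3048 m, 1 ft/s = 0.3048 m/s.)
Convert to SI: v₀ = 12.9997 m/s, h = 23.0002 m
½mv₀² + mgh = ½mv² ⇒ v = √(v₀² + 2gh) = √(12.9997² + 2·7.9·23.0002) = 23.0737 m/s = 75.7 ft/s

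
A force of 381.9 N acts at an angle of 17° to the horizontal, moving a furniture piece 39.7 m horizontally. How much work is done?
W = F·d·cosθ = (381.9)(39.7)cos(17°) = 14500 J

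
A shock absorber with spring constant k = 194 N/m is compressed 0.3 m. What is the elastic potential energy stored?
PE = ½kx² = ½(194)(0.3)² = 8.73 J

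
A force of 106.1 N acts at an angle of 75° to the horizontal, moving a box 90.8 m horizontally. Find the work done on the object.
W = F·d·cosθ = (106.1)(90.8)cos(75°) = 2493 J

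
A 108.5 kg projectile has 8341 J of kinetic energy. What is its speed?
v = √(2·KE/m) = √(2·8341/108.5) = 12.4 m/s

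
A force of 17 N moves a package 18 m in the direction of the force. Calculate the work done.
W = F·d = (17)(18) = 306.0 J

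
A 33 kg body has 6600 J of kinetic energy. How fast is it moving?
v = √(2·KE/m) = √(2·6600/33) = 20.0 m/s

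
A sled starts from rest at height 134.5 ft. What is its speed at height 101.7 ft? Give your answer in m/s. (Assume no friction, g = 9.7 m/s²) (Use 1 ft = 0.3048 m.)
Convert to SI: h₁−h₂ = 9.99744 m
mgh₁ = mgh₂ + ½mv² ⇒ v = √(2g(h₁−h₂)) = √(2·9.7·9.99744) = 13.93 m/s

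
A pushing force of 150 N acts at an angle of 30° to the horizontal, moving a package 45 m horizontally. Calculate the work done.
W = F·d·cosθ = (150)(45)cos(30°) = 5846 J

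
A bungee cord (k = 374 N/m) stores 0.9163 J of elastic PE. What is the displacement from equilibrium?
x = √(2·PE/k) = √(2·0.9163/374) = 0.07 m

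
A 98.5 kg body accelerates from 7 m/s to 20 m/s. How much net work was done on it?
W = ΔKE = ½m(v₂² − v₁²) = ½(98.5)(20² − 7²) = 17286.75 J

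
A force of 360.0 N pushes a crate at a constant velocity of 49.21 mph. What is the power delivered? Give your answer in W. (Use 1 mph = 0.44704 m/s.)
Convert to SI: F = 360.0 N, v = 21.9988 m/s
P = Fv = (360.0)(21.9988) = 7920 W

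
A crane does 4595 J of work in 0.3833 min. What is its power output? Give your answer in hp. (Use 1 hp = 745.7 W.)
Convert to SI: W = 4595.0 J, t = 22.998 s
P = W/t = 4595.0/22.998 = 199.8 W = 0.2679 hp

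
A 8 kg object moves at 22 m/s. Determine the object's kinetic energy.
KE = ½mv² = ½(8)(22)² = 1936.0 J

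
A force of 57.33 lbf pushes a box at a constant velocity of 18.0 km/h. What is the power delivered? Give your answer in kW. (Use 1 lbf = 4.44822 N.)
Convert to SI: F = 255.016 N, v = 5.0 m/s
P = Fv = (255.016)(5.0) = 1275.08 W = 1.275 kW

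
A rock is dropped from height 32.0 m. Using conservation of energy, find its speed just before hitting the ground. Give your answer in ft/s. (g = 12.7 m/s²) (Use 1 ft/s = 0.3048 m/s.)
mgh = ½mv² ⇒ v = √(2gh) = √(2·12.7·32.0) = 28.5096 m/s = 93.54 ft/s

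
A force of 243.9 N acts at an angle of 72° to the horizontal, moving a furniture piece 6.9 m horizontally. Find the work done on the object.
W = F·d·cosθ = (243.9)(6.9)cos(72°) = 520.0 J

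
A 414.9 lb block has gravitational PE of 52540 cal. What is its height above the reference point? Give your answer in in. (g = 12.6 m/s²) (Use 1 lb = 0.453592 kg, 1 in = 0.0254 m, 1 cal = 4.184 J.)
Convert to SI: m = 188.195 kg, PE = 219827 J
h = PE/(mg) = 219827/(188.195·12.6) = 92.7048 m = 3650 in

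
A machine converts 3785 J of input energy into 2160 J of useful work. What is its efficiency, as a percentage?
η = W_out/W_in = 2160/3785 = 57.07%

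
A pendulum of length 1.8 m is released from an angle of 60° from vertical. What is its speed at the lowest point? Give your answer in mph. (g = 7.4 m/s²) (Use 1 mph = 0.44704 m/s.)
h = L(1 − cosθ) = 1.8(1 − cos60°) = 0.9 m
v = √(2gh) = √(2·7.4·0.9) = 3.64966 m/s = 8.164 mph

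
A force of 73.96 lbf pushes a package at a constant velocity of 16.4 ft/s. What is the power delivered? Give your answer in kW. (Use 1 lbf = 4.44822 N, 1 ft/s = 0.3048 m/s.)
Convert to SI: F = 328.99 N, v = 4.99872 m/s
P = Fv = (328.99)(4.99872) = 1644.53 W = 1.645 kW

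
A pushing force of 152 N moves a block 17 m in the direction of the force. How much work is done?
W = F·d = (152)(17) = 2584 J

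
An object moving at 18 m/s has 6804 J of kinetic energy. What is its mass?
m = 2·KE/v² = 2·6804/(18)² = 42.0 kg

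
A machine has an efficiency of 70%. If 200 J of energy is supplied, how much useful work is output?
W_out = η·W_in = 0.7·200 = 140.0 J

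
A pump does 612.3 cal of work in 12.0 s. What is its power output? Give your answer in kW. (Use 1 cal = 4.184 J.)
Convert to SI: W = 2561.86 J, t = 12.0 s
P = W/t = 2561.86/12.0 = 213.489 W = 0.2135 kW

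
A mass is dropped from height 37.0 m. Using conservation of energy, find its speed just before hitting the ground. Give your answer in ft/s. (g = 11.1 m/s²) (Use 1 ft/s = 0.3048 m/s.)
mgh = ½mv² ⇒ v = √(2gh) = √(2·11.1·37.0) = 28.6601 m/s = 94.03 ft/s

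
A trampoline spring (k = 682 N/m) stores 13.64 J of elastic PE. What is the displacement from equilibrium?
x = √(2·PE/k) = √(2·13.64/682) = 0.2 m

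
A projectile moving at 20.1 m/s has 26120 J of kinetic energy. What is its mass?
m = 2·KE/v² = 2·26120/(20.1)² = 129.3 kg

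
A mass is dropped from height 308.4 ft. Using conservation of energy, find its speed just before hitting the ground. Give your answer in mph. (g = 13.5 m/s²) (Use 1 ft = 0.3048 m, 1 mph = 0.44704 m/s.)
Convert to SI: h = 94.0003 m
mgh = ½mv² ⇒ v = √(2gh) = √(2·13.5·94.0003) = 50.3787 m/s = 112.7 mph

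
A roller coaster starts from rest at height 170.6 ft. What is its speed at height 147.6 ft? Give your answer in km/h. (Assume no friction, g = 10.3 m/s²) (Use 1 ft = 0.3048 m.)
Convert to SI: h₁−h₂ = 7.0104 m
mgh₁ = mgh₂ + ½mv² ⇒ v = √(2g(h₁−h₂)) = √(2·10.3·7.0104) = 12.0172 m/s = 43.26 km/h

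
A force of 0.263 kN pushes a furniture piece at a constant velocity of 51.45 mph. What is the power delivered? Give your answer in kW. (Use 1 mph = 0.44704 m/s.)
Convert to SI: F = 263.0 N, v = 23.0002 m/s
P = Fv = (263.0)(23.0002) = 6049.05 W = 6.049 kW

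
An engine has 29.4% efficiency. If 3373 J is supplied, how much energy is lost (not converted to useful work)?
W_lost = W_in(1 − η) = 3373·(1 − 0.294) = 2381 J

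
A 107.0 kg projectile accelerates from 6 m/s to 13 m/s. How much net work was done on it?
W = ΔKE = ½m(v₂² − v₁²) = ½(107.0)(13² − 6²) = 7115.5 J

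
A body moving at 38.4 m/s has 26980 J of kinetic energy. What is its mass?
m = 2·KE/v² = 2·26980/(38.4)² = 36.59 kg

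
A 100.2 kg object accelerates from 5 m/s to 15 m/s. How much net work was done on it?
W = ΔKE = ½m(v₂² − v₁²) = ½(100.2)(15² − 5²) = 10020.0 J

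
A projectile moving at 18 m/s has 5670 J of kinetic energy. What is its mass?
m = 2·KE/v² = 2·5670/(18)² = 35.0 kg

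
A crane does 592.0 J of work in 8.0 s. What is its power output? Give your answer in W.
P = W/t = 592.0/8.0 = 74.0 W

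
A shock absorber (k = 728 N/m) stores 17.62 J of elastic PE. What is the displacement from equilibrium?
x = √(2·PE/k) = √(2·17.62/728) = 0.22 m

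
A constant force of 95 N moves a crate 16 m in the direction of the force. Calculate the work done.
W = F·d = (95)(16) = 1520 J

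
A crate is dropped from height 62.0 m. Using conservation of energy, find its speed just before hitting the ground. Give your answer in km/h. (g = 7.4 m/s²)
mgh = ½mv² ⇒ v = √(2gh) = √(2·7.4·62.0) = 30.2919 m/s = 109.1 km/h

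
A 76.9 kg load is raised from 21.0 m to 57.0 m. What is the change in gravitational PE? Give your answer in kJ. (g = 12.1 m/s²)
ΔPE = mgΔh = (76.9)(12.1)(36.0) = 33497.6 J = 33.5 kJ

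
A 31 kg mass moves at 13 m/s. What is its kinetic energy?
KE = ½mv² = ½(31)(13)² = 2619.5 J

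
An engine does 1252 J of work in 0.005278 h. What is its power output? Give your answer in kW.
Convert to SI: W = 1252.0 J, t = 19.0008 s
P = W/t = 1252.0/19.0008 = 65.892 W = 0.06589 kW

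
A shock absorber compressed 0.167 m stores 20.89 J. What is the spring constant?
k = 2·PE/x² = 2·20.89/(0.167)² = 1498 N/m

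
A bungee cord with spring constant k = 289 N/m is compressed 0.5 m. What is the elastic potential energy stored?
PE = ½kx² = ½(289)(0.5)² = 36.13 J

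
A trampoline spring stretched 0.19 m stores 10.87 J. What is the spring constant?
k = 2·PE/x² = 2·10.87/(0.19)² = 602.2 N/m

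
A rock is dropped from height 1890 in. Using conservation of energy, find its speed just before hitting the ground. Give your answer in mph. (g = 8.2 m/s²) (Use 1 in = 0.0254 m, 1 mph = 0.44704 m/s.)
Convert to SI: h = 48.006 m
mgh = ½mv² ⇒ v = √(2gh) = √(2·8.2·48.006) = 28.0588 m/s = 62.77 mph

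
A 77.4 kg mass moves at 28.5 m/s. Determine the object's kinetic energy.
KE = ½mv² = ½(77.4)(28.5)² = 31430 J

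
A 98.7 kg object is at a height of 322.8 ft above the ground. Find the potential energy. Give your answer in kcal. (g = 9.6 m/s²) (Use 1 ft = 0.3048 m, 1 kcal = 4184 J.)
Convert to SI: m = 98.7 kg, h = 98.3894 m
PE = mgh = (98.7)(9.6)(98.3894) = 93226.0 J = 22.28 kcal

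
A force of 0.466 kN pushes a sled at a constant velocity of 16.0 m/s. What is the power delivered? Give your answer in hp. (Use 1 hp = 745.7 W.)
Convert to SI: F = 466.0 N, v = 16.0 m/s
P = Fv = (466.0)(16.0) = 7456.0 W = 9.999 hp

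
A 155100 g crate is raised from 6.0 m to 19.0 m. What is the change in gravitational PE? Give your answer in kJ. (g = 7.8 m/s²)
Convert to SI: m = 155.1 kg, Δh = 13.0 m
ΔPE = mgΔh = (155.1)(7.8)(13.0) = 15727.1 J = 15.73 kJ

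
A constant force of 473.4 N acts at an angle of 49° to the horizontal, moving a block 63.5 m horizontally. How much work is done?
W = F·d·cosθ = (473.4)(63.5)cos(49°) = 19720 J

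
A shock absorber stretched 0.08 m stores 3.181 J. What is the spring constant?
k = 2·PE/x² = 2·3.181/(0.08)² = 994.1 N/m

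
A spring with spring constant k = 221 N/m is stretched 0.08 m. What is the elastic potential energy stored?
PE = ½kx² = ½(221)(0.08)² = 0.7072 J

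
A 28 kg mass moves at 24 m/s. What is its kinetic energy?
KE = ½mv² = ½(28)(24)² = 8064.0 J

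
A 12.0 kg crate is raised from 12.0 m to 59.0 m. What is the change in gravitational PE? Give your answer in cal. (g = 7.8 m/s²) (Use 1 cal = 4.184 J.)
ΔPE = mgΔh = (12.0)(7.8)(47.0) = 4399.2 J = 1051 cal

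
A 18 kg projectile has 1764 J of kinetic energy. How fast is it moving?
v = √(2·KE/m) = √(2·1764/18) = 14.0 m/s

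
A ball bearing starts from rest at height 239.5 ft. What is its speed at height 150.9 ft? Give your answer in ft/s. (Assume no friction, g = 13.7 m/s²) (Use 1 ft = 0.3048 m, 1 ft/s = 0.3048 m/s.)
Convert to SI: h₁−h₂ = 27.0053 m
mgh₁ = mgh₂ + ½mv² ⇒ v = √(2g(h₁−h₂)) = √(2·13.7·27.0053) = 27.2019 m/s = 89.25 ft/s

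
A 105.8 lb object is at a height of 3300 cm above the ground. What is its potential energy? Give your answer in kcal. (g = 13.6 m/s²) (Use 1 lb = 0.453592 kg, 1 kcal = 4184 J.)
Convert to SI: m = 47.99 kg, h = 33.0 m
PE = mgh = (47.99)(13.6)(33.0) = 21537.9 J = 5.148 kcal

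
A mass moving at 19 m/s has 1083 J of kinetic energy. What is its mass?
m = 2·KE/v² = 2·1083/(19)² = 6.0 kg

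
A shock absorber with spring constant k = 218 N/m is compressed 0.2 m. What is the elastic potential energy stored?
PE = ½kx² = ½(218)(0.2)² = 4.36 J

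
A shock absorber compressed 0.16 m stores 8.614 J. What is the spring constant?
k = 2·PE/x² = 2·8.614/(0.16)² = 673.0 N/m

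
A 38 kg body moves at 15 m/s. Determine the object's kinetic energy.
KE = ½mv² = ½(38)(15)² = 4275.0 J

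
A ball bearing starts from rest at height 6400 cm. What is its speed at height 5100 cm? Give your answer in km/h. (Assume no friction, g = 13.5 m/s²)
Convert to SI: h₁−h₂ = 13.0 m
mgh₁ = mgh₂ + ½mv² ⇒ v = √(2g(h₁−h₂)) = √(2·13.5·13.0) = 18.735 m/s = 67.45 km/h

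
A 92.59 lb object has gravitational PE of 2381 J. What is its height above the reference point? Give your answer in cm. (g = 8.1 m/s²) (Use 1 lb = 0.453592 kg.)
Convert to SI: m = 41.9981 kg, PE = 2381.0 J
h = PE/(mg) = 2381.0/(41.9981·8.1) = 6.99914 m = 699.9 cm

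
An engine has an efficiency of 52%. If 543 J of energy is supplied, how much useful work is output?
W_out = η·W_in = 0.52·543 = 282.36 J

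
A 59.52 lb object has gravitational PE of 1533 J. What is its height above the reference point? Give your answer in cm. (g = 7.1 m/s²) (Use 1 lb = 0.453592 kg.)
Convert to SI: m = 26.9978 kg, PE = 1533.0 J
h = PE/(mg) = 1533.0/(26.9978·7.1) = 7.99752 m = 799.8 cm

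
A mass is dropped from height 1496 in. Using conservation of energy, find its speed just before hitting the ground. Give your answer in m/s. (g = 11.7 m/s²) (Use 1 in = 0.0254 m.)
Convert to SI: h = 37.9984 m
mgh = ½mv² ⇒ v = √(2gh) = √(2·11.7·37.9984) = 29.82 m/s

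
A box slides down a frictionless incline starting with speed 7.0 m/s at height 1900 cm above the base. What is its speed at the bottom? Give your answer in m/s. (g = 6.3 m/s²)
Convert to SI: v₀ = 7.0 m/s, h = 19.0 m
½mv₀² + mgh = ½mv² ⇒ v = √(v₀² + 2gh) = √(7.0² + 2·6.3·19.0) = 16.98 m/s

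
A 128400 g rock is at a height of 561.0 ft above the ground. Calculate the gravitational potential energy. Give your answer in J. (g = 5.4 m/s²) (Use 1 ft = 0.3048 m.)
Convert to SI: m = 128.4 kg, h = 170.993 m
PE = mgh = (128.4)(5.4)(170.993) = 118600 J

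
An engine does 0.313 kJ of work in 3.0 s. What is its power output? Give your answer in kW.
Convert to SI: W = 313.0 J, t = 3.0 s
P = W/t = 313.0/3.0 = 104.333 W = 0.1043 kW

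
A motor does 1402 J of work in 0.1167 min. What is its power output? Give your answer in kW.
Convert to SI: W = 1402.0 J, t = 7.002 s
P = W/t = 1402.0/7.002 = 200.229 W = 0.2002 kW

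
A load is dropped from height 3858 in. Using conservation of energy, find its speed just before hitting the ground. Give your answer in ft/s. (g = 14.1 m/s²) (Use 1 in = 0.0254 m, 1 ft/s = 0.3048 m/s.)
Convert to SI: h = 97.9932 m
mgh = ½mv² ⇒ v = √(2gh) = √(2·14.1·97.9932) = 52.5681 m/s = 172.5 ft/s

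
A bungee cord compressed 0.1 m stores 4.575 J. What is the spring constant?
k = 2·PE/x² = 2·4.575/(0.1)² = 915.0 N/m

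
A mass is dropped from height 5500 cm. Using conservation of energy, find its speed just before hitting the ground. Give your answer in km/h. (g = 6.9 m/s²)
Convert to SI: h = 55.0 m
mgh = ½mv² ⇒ v = √(2gh) = √(2·6.9·55.0) = 27.55 m/s = 99.18 km/h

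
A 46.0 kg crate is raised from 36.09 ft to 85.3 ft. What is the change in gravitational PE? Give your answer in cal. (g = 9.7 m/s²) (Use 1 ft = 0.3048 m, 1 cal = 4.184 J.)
Convert to SI: m = 46.0 kg, Δh = 14.9992 m
ΔPE = mgΔh = (46.0)(9.7)(14.9992) = 6692.65 J = 1600 cal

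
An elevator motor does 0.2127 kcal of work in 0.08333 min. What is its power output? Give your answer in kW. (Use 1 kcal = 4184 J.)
Convert to SI: W = 889.937 J, t = 4.9998 s
P = W/t = 889.937/4.9998 = 177.994 W = 0.178 kW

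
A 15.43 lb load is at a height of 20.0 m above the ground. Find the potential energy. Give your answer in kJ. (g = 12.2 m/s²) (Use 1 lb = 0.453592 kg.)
Convert to SI: m = 6.99892 kg, h = 20.0 m
PE = mgh = (6.99892)(12.2)(20.0) = 1707.74 J = 1.708 kJ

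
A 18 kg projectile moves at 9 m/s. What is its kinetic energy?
KE = ½mv² = ½(18)(9)² = 729.0 J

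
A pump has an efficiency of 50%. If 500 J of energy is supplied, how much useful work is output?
W_out = η·W_in = 0.5·500 = 250.0 J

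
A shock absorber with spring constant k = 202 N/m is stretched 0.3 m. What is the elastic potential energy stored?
PE = ½kx² = ½(202)(0.3)² = 9.09 J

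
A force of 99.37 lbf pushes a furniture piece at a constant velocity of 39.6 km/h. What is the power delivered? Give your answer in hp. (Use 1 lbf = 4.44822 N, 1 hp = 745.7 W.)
Convert to SI: F = 442.02 N, v = 11.0 m/s
P = Fv = (442.02)(11.0) = 4862.22 W = 6.52 hp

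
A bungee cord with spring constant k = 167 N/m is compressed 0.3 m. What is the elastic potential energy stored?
PE = ½kx² = ½(167)(0.3)² = 7.515 J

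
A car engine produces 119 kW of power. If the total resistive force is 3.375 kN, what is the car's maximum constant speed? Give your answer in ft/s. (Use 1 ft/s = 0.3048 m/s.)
Convert to SI: F = 3375.0 N
P = Fv ⇒ v = P/F = 119000 W/3375.0 N = 35.2593 m/s = 115.7 ft/s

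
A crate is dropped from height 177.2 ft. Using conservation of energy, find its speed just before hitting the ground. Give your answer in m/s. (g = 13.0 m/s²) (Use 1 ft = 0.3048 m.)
Convert to SI: h = 54.0106 m
mgh = ½mv² ⇒ v = √(2gh) = √(2·13.0·54.0106) = 37.47 m/s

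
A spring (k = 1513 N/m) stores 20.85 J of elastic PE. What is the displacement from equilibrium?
x = √(2·PE/k) = √(2·20.85/1513) = 0.166 m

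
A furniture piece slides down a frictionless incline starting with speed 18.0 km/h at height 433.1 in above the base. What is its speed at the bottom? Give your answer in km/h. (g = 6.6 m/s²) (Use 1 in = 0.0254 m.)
Convert to SI: v₀ = 5.0 m/s, h = 11.0007 m
½mv₀² + mgh = ½mv² ⇒ v = √(v₀² + 2gh) = √(5.0² + 2·6.6·11.0007) = 13.0464 m/s = 46.97 km/h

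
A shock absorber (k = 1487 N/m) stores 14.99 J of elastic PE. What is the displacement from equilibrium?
x = √(2·PE/k) = √(2·14.99/1487) = 0.142 m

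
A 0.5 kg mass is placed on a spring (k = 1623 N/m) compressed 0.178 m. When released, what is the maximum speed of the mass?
½kx² = ½mv² ⇒ v = x√(k/m) = (0.178)√(1623/0.5) = 10.14 m/s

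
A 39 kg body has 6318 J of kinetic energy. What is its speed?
v = √(2·KE/m) = √(2·6318/39) = 18.0 m/s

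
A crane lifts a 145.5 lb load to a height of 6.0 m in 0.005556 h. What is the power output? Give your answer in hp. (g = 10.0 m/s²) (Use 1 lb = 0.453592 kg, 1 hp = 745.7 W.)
Convert to SI: m = 65.9976 kg, h = 6.0 m, t = 20.0016 s
P = mgh/t = (65.9976)(10.0)(6.0)/20.0016 = 197.977 W = 0.2655 hp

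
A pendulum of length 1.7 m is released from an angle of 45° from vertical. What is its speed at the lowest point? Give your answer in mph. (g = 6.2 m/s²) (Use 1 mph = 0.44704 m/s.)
h = L(1 − cosθ) = 1.7(1 − cos45°) = 0.497918 m
v = √(2gh) = √(2·6.2·0.497918) = 2.48479 m/s = 5.558 mph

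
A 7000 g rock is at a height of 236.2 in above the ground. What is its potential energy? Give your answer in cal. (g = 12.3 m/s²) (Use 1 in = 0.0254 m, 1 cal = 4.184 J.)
Convert to SI: m = 7.0 kg, h = 5.99948 m
PE = mgh = (7.0)(12.3)(5.99948) = 516.555 J = 123.5 cal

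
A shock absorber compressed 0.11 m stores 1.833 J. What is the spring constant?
k = 2·PE/x² = 2·1.833/(0.11)² = 303.0 N/m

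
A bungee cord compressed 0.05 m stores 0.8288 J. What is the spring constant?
k = 2·PE/x² = 2·0.8288/(0.05)² = 663.0 N/m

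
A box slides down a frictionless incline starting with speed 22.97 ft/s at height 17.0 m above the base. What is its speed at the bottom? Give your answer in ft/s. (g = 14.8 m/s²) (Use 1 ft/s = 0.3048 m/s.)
Convert to SI: v₀ = 7.00126 m/s, h = 17.0 m
½mv₀² + mgh = ½mv² ⇒ v = √(v₀² + 2gh) = √(7.00126² + 2·14.8·17.0) = 23.4993 m/s = 77.1 ft/s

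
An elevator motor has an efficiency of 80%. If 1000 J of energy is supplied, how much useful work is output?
W_out = η·W_in = 0.8·1000 = 800.0 J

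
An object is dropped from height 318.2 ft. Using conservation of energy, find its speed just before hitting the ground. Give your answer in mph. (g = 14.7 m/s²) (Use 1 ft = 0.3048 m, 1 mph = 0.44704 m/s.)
Convert to SI: h = 96.9874 m
mgh = ½mv² ⇒ v = √(2gh) = √(2·14.7·96.9874) = 53.3988 m/s = 119.4 mph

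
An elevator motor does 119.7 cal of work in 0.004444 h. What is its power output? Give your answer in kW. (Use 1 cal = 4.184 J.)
Convert to SI: W = 500.825 J, t = 15.9984 s
P = W/t = 500.825/15.9984 = 31.3047 W = 0.0313 kW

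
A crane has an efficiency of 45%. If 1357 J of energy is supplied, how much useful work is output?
W_out = η·W_in = 0.45·1357 = 610.65 J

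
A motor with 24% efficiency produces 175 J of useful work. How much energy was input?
W_in = W_out/η = 175/0.24 = 729.2 J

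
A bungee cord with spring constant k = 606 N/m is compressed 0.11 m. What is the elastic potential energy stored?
PE = ½kx² = ½(606)(0.11)² = 3.666 J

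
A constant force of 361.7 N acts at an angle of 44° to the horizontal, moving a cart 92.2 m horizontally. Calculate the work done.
W = F·d·cosθ = (361.7)(92.2)cos(44°) = 23990 J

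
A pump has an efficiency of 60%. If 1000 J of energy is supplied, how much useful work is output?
W_out = η·W_in = 0.6·1000 = 600.0 J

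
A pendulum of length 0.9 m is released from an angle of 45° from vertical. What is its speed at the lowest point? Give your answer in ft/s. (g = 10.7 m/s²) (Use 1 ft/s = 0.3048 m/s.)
h = L(1 − cosθ) = 0.9(1 − cos45°) = 0.263604 m
v = √(2gh) = √(2·10.7·0.263604) = 2.3751 m/s = 7.792 ft/s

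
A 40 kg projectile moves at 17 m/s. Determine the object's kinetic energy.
KE = ½mv² = ½(40)(17)² = 5780.0 J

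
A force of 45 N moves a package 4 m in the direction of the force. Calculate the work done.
W = F·d = (45)(4) = 180.0 J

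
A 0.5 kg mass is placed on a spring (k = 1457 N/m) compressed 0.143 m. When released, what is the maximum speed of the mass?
½kx² = ½mv² ⇒ v = x√(k/m) = (0.143)√(1457/0.5) = 7.719 m/s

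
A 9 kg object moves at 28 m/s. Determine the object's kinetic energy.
KE = ½mv² = ½(9)(28)² = 3528.0 J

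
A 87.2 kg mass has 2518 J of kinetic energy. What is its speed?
v = √(2·KE/m) = √(2·2518/87.2) = 7.599 m/s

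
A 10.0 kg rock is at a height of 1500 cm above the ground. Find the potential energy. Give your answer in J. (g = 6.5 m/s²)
Convert to SI: m = 10.0 kg, h = 15.0 m
PE = mgh = (10.0)(6.5)(15.0) = 975.0 J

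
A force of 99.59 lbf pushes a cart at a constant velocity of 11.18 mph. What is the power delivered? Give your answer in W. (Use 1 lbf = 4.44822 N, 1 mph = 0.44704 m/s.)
Convert to SI: F = 442.998 N, v = 4.99791 m/s
P = Fv = (442.998)(4.99791) = 2214 W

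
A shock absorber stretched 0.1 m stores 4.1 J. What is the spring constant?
k = 2·PE/x² = 2·4.1/(0.1)² = 820.0 N/m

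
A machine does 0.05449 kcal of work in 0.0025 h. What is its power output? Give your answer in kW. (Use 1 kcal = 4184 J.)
Convert to SI: W = 227.986 J, t = 9.0 s
P = W/t = 227.986/9.0 = 25.3318 W = 0.02533 kW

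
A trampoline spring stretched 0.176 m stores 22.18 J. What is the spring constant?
k = 2·PE/x² = 2·22.18/(0.176)² = 1432 N/m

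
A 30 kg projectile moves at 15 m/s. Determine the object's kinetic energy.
KE = ½mv² = ½(30)(15)² = 3375.0 J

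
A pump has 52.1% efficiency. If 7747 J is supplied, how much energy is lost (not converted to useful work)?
W_lost = W_in(1 − η) = 7747·(1 − 0.521) = 3711 J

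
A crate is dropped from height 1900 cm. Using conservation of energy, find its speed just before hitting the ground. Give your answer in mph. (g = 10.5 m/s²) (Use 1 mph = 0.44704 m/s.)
Convert to SI: h = 19.0 m
mgh = ½mv² ⇒ v = √(2gh) = √(2·10.5·19.0) = 19.975 m/s = 44.68 mph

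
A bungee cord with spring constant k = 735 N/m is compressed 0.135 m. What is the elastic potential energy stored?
PE = ½kx² = ½(735)(0.135)² = 6.698 J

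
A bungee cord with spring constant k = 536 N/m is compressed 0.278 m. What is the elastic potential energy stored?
PE = ½kx² = ½(536)(0.278)² = 20.71 J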